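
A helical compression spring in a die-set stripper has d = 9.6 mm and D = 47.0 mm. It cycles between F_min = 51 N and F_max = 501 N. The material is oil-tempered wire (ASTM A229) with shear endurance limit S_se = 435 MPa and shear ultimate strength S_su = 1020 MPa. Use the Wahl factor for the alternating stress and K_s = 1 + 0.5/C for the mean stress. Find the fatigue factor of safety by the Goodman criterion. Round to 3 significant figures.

7.54

C = D/d = 47.0/9.6 = 4.8958; K_W = (4C−1)/(4C−4)+0.615/C = 1.3181; K_s = 1+0.5/C = 1.1021
F_a = (F_max−F_min)/2 = 225 N; F_m = (F_max+F_min)/2 = 276 N
τ_a = K_W·8F_aD/(πd³) = 1.3181 × 30.437 = 40.12 MPa
τ_m = K_s·8F_mD/(πd³) = 1.1021 × 37.336 = 41.15 MPa
Goodman: 1/n_f = τ_a/S_se + τ_m/S_su = 40.12/435 + 41.15/1020 = 0.09223 + 0.04034 = 0.13257
n_f = 1/0.13257 = 7.543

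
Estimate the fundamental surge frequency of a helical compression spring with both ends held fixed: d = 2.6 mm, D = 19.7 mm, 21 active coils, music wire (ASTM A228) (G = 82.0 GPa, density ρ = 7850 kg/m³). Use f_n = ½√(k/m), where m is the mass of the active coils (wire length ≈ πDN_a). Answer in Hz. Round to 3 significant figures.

116 Hz

k = Gd⁴/(8D³N_a) = (82.0×10³)(2.6⁴)/(8·19.7³·21) = 2.9174 N/mm = 2917.4 N/m
Wire length L = πDN_a = π·19.7·21 = 1299.7 mm
m = ρ·(πd²/4)·L = 7850 × 5.3093×10⁻⁶ m² × 1.2997 m = 0.054168 kg
f_n = ½√(k/m) = 0.5·√(2917.4/0.054168) = 0.5·√(53859) = 116.04 Hz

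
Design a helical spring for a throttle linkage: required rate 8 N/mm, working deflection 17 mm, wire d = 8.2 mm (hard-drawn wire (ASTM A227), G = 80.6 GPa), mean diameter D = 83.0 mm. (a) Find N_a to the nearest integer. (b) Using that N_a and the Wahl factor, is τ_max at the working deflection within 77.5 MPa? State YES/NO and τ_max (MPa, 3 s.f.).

N_a = Gd⁴/(8D³k) = (80.6×10³)(8.2⁴)/(8·83.0³·8) = 9.958 → N_a = 10
Actual rate k = Gd⁴/(8D³·10) = 7.9665 N/mm
Working load F = kδ = 7.9665·17 = 135.43 N
C = 83.0/8.2 = 10.1220; K_W = (4C−1)/(4C−4)+0.615/C = 1.1430
τ_max = K_W·8FD/(πd³) = 1.1430·51.915 = 59.338 MPa
τ_max ≤ 77.5 MPa → acceptable

(a) 10 coils; (b) YES, τ_max = 59.3 MPa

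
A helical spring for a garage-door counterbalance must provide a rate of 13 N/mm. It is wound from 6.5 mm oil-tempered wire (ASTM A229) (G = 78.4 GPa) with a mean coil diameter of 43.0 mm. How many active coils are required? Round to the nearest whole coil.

N_a = Gd⁴/(8D³k) = (78.4×10³ × 6.5⁴)/(8 × 43.0³ × 13)
    = 1.39949e+08 / 8.26873e+06 = 16.93 → 17 coils

17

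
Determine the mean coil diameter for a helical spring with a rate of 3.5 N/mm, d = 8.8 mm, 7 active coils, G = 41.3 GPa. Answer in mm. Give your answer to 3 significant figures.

D = (Gd⁴/(8N_a·k))^(1/3) = (41.3×10³·8.8⁴/(8·7·3.5))^(1/3)
  = (1.26364e+06)^(1/3) = 108.1122 mm

108 mm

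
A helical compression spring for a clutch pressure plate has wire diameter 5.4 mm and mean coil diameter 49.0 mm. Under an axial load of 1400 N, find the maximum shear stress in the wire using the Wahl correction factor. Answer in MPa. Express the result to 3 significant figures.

1290 MPa

Spring index C = D/d = 49.0/5.4 = 9.0741
K_W = (4C−1)/(4C−4) + 0.615/C = 35.296/32.296 + 0.0678 = 1.1607
τ₀ = 8FD/(πd³) = 8·1400·49.0/(π·5.4³) = 548800/494.69 = 1109.4 MPa
τ_max = K·τ₀ = 1.1607 × 1109.4 = 1287.6 MPa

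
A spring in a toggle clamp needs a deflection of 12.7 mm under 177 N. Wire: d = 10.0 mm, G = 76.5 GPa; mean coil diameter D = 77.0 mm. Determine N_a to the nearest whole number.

15

Required rate k = F/δ = 177/12.7 = 13.937 N/mm
N_a = Gd⁴/(8D³k) = (76.5×10³ × 10.0⁴)/(8 × 77.0³ × 13.937)
    = 7.65e+08 / 5.09016e+07 = 15.03 → 15 coils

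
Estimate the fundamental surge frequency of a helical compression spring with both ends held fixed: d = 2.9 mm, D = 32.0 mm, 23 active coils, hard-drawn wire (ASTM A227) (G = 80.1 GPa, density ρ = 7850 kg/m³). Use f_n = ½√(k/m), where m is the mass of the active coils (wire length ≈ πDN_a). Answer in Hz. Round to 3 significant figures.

44.3 Hz

k = Gd⁴/(8D³N_a) = (80.1×10³)(2.9⁴)/(8·32.0³·23) = 0.93963 N/mm = 939.63 N/m
Wire length L = πDN_a = π·32.0·23 = 2312.2 mm
m = ρ·(πd²/4)·L = 7850 × 6.6052×10⁻⁶ m² × 2.3122 m = 0.11989 kg
f_n = ½√(k/m) = 0.5·√(939.63/0.11989) = 0.5·√(7837.4) = 44.265 Hz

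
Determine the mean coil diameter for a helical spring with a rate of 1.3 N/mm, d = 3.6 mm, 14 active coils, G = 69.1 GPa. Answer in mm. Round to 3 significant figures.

D = (Gd⁴/(8N_a·k))^(1/3) = (69.1×10³·3.6⁴/(8·14·1.3))^(1/3)
  = (79712.5)^(1/3) = 43.0370 mm

43.0 mm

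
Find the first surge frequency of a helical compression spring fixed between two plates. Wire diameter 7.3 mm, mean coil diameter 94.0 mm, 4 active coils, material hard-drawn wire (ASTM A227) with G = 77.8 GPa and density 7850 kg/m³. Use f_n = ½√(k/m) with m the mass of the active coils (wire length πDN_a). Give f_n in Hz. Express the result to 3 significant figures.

73.2 Hz

k = Gd⁴/(8D³N_a) = (77.8×10³)(7.3⁴)/(8·94.0³·4) = 8.3126 N/mm = 8312.6 N/m
Wire length L = πDN_a = π·94.0·4 = 1181.2 mm
m = ρ·(πd²/4)·L = 7850 × 41.854×10⁻⁶ m² × 1.1812 m = 0.3881 kg
f_n = ½√(k/m) = 0.5·√(8312.6/0.3881) = 0.5·√(21419) = 73.176 Hz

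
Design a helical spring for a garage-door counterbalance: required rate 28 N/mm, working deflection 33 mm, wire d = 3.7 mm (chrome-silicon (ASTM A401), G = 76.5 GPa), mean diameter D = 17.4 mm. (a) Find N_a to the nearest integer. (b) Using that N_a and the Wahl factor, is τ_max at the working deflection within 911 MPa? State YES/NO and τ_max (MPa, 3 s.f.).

N_a = Gd⁴/(8D³k) = (76.5×10³)(3.7⁴)/(8·17.4³·28) = 12.15 → N_a = 12
Actual rate k = Gd⁴/(8D³·12) = 28.35 N/mm
Working load F = kδ = 28.35·33 = 935.54 N
C = 17.4/3.7 = 4.7027; K_W = (4C−1)/(4C−4)+0.615/C = 1.3333
τ_max = K_W·8FD/(πd³) = 1.3333·818.37 = 1091.2 MPa
τ_max > 911 MPa → exceeds allowable

(a) 12 coils; (b) NO, τ_max = 1090 MPa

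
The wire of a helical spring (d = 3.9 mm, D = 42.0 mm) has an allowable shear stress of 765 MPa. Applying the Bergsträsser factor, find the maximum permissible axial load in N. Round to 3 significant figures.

C = D/d = 42.0/3.9 = 10.7692
K_B = (4C+2)/(4C−3) = 45.077/40.077 = 1.1248
τ_max = K·8FD/(πd³) → F_max = τ_allow·πd³/(8DK)
F_max = 765·π·3.9³/(8·42.0·1.1248) = 1.4256e+05/377.92 = 377.23 N

377 N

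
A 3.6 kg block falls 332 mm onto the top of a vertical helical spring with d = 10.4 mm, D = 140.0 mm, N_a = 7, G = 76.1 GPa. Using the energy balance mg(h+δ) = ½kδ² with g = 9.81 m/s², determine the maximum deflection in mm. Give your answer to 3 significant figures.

k = Gd⁴/(8D³N_a) = (76.1×10³)(10.4⁴)/(8·140.0³·7) = 5.7936 N/mm
W = mg = 3.6 × 9.81 = 35.316 N
½kδ² − Wδ − Wh = 0 → δ = (W + √(W² + 2kWh))/k
δ = (35.316 + √(1247.2 + 135858))/5.7936 = (35.316 + 370.28)/5.7936 = 70.008 mm

70.0 mm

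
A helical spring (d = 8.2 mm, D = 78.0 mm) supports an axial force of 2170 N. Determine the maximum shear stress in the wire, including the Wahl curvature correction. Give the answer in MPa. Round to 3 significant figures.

901 MPa

Spring index C = D/d = 78.0/8.2 = 9.5122
K_W = (4C−1)/(4C−4) + 0.615/C = 37.049/34.049 + 0.0647 = 1.1528
τ₀ = 8FD/(πd³) = 8·2170·78.0/(π·8.2³) = 1.35408e+06/1732.2 = 781.72 MPa
τ_max = K·τ₀ = 1.1528 × 781.72 = 901.14 MPa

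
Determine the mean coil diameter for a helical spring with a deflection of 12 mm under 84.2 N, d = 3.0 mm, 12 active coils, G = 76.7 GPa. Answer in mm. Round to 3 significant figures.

Required rate k = F/δ = 84.2/12 = 7.0167 N/mm
D = (Gd⁴/(8N_a·k))^(1/3) = (76.7×10³·3.0⁴/(8·12·7.0167))^(1/3)
  = (9223.13)^(1/3) = 20.9713 mm

21.0 mm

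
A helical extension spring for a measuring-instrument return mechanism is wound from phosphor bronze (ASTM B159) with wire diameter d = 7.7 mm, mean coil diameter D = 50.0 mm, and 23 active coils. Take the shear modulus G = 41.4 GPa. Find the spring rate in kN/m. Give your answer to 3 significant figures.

6.33 kN/m

k = Gd⁴/(8D³N_a) = (41.4×10³ × 7.7⁴) / (8 × 50.0³ × 23)
  = 1.45534e+08 / 2.3e+07 = 6.3275 N/mm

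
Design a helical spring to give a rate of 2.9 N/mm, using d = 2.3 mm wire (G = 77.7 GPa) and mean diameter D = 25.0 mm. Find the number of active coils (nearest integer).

6

N_a = Gd⁴/(8D³k) = (77.7×10³ × 2.3⁴)/(8 × 25.0³ × 2.9)
    = 2.17436e+06 / 362500 = 5.998 → 6 coils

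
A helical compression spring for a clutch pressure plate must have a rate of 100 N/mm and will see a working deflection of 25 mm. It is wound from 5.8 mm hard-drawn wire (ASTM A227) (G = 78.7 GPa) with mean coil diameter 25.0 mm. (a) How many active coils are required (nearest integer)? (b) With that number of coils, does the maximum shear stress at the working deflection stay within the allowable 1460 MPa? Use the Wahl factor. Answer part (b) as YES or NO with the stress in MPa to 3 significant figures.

(a) 7 coils; (b) YES, τ_max = 1140 MPa

N_a = Gd⁴/(8D³k) = (78.7×10³)(5.8⁴)/(8·25.0³·100) = 7.125 → N_a = 7
Actual rate k = Gd⁴/(8D³·7) = 101.78 N/mm
Working load F = kδ = 101.78·25 = 2544.6 N
C = 25.0/5.8 = 4.3103; K_W = (4C−1)/(4C−4)+0.615/C = 1.3692
τ_max = K_W·8FD/(πd³) = 1.3692·830.26 = 1136.8 MPa
τ_max ≤ 1460 MPa → acceptable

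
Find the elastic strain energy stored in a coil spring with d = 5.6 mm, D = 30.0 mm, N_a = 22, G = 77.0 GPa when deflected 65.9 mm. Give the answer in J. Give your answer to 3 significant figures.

k = Gd⁴/(8D³N_a) = (77.0×10³)(5.6⁴)/(8·30.0³·22) = 15.936 N/mm
U = ½kδ² = 0.5 × 15.936 × 65.9² = 34602 N·mm = 34.602 J

34.6 J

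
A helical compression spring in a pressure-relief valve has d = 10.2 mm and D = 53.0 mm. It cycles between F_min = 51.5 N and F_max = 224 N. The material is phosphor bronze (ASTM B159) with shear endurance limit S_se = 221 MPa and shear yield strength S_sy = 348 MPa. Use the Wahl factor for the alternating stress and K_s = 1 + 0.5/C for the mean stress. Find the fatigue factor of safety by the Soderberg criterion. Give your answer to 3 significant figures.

C = D/d = 53.0/10.2 = 5.1961; K_W = (4C−1)/(4C−4)+0.615/C = 1.2971; K_s = 1+0.5/C = 1.0962
F_a = (F_max−F_min)/2 = 86.25 N; F_m = (F_max+F_min)/2 = 137.75 N
τ_a = K_W·8F_aD/(πd³) = 1.2971 × 10.969 = 14.228 MPa
τ_m = K_s·8F_mD/(πd³) = 1.0962 × 17.519 = 19.205 MPa
Soderberg: 1/n_f = τ_a/S_se + τ_m/S_sy = 14.228/221 + 19.205/348 = 0.06438 + 0.05519 = 0.11957
n_f = 1/0.11957 = 8.364

8.36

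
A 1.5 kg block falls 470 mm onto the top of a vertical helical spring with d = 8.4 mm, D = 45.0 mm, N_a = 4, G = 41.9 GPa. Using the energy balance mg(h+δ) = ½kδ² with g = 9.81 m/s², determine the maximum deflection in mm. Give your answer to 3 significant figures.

14.1 mm

k = Gd⁴/(8D³N_a) = (41.9×10³)(8.4⁴)/(8·45.0³·4) = 71.539 N/mm
W = mg = 1.5 × 9.81 = 14.715 N
½kδ² − Wδ − Wh = 0 → δ = (W + √(W² + 2kWh))/k
δ = (14.715 + √(216.53 + 989536))/71.539 = (14.715 + 994.86)/71.539 = 14.112 mm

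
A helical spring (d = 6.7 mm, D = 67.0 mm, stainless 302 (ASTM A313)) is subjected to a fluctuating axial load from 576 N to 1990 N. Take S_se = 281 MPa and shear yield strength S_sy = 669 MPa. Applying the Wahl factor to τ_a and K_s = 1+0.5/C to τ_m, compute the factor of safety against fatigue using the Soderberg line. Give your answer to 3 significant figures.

C = D/d = 67.0/6.7 = 10.0000; K_W = (4C−1)/(4C−4)+0.615/C = 1.1448; K_s = 1+0.5/C = 1.0500
F_a = (F_max−F_min)/2 = 707 N; F_m = (F_max+F_min)/2 = 1283 N
τ_a = K_W·8F_aD/(πd³) = 1.1448 × 401.06 = 459.15 MPa
τ_m = K_s·8F_mD/(πd³) = 1.0500 × 727.81 = 764.2 MPa
Soderberg: 1/n_f = τ_a/S_se + τ_m/S_sy = 459.15/281 + 764.2/669 = 1.63398 + 1.14230 = 2.7763
n_f = 1/2.7763 = 0.3602

0.360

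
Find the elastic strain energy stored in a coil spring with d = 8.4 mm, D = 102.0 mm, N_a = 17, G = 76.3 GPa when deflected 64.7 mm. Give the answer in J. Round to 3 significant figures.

k = Gd⁴/(8D³N_a) = (76.3×10³)(8.4⁴)/(8·102.0³·17) = 2.6321 N/mm
U = ½kδ² = 0.5 × 2.6321 × 64.7² = 5509.1 N·mm = 5.5091 J

5.51 J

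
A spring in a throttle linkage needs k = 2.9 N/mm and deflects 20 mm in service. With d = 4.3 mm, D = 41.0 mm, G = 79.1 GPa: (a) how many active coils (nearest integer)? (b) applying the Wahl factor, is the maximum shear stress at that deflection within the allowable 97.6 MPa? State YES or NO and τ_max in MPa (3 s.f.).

(a) 17 coils; (b) YES, τ_max = 87.3 MPa

N_a = Gd⁴/(8D³k) = (79.1×10³)(4.3⁴)/(8·41.0³·2.9) = 16.91 → N_a = 17
Actual rate k = Gd⁴/(8D³·17) = 2.8851 N/mm
Working load F = kδ = 2.8851·20 = 57.702 N
C = 41.0/4.3 = 9.5349; K_W = (4C−1)/(4C−4)+0.615/C = 1.1524
τ_max = K_W·8FD/(πd³) = 1.1524·75.772 = 87.318 MPa
τ_max ≤ 97.6 MPa → acceptable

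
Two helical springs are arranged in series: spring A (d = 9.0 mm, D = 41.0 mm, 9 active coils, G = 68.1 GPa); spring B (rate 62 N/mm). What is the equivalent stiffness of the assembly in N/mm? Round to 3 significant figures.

36.7 N/mm

k_A = Gd⁴/(8D³N_a) = (68.1×10³)(9.0⁴)/(8·41.0³·9) = 90.04 N/mm
Series: 1/k_eq = 1/90.04 + 1/62 = 0.027235; k_eq = 36.717 N/mm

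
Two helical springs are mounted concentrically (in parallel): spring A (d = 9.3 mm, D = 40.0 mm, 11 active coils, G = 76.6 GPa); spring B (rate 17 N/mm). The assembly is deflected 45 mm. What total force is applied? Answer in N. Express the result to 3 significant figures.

k_A = Gd⁴/(8D³N_a) = (76.6×10³)(9.3⁴)/(8·40.0³·11) = 101.74 N/mm
Parallel: k_eq = 101.74 + 17 = 118.74 N/mm
F = k_eq·δ = 118.74·45 = 5343.4 N

5340 N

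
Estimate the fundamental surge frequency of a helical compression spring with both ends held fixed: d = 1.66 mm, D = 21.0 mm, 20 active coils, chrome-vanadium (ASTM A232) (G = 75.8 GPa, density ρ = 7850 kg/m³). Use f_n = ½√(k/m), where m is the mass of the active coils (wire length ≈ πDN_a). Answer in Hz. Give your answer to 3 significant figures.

65.8 Hz

k = Gd⁴/(8D³N_a) = (75.8×10³)(1.66⁴)/(8·21.0³·20) = 0.38844 N/mm = 388.44 N/m
Wire length L = πDN_a = π·21.0·20 = 1319.5 mm
m = ρ·(πd²/4)·L = 7850 × 2.1642×10⁻⁶ m² × 1.3195 m = 0.022417 kg
f_n = ½√(k/m) = 0.5·√(388.44/0.022417) = 0.5·√(17328) = 65.818 Hz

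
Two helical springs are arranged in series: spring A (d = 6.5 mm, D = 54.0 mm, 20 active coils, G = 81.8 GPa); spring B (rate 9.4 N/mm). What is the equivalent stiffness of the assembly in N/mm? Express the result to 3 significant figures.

3.59 N/mm

k_A = Gd⁴/(8D³N_a) = (81.8×10³)(6.5⁴)/(8·54.0³·20) = 5.7957 N/mm
Series: 1/k_eq = 1/5.7957 + 1/9.4 = 0.27892; k_eq = 3.5852 N/mm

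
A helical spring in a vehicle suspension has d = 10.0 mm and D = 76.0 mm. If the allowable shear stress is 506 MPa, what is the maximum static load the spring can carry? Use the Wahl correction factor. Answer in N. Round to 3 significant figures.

C = D/d = 76.0/10.0 = 7.6000
K_W = (4C−1)/(4C−4) + 0.615/C = 29.400/26.400 + 0.0809 = 1.1946
τ_max = K·8FD/(πd³) → F_max = τ_allow·πd³/(8DK)
F_max = 506·π·10.0³/(8·76.0·1.1946) = 1.5896e+06/726.29 = 2188.7 N

2190 N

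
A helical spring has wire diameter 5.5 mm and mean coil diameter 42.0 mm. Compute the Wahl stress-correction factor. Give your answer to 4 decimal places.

C = D/d = 42.0/5.5 = 7.6364
K_W = (4C−1)/(4C−4) + 0.615/C = 29.545/26.545 + 0.0805 = 1.1935

1.1935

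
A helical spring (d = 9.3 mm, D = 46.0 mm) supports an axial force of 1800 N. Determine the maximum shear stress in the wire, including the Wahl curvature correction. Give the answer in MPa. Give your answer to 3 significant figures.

Spring index C = D/d = 46.0/9.3 = 4.9462
K_W = (4C−1)/(4C−4) + 0.615/C = 18.785/15.785 + 0.1243 = 1.3144
τ₀ = 8FD/(πd³) = 8·1800·46.0/(π·9.3³) = 662400/2527 = 262.13 MPa
τ_max = K·τ₀ = 1.3144 × 262.13 = 344.55 MPa

345 MPa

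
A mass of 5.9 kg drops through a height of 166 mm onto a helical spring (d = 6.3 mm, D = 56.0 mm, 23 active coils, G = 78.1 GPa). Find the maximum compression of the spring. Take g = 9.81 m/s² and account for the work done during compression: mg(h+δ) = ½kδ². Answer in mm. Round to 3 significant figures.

k = Gd⁴/(8D³N_a) = (78.1×10³)(6.3⁴)/(8·56.0³·23) = 3.8074 N/mm
W = mg = 5.9 × 9.81 = 57.879 N
½kδ² − Wδ − Wh = 0 → δ = (W + √(W² + 2kWh))/k
δ = (57.879 + √(3350 + 73162.8))/3.8074 = (57.879 + 276.61)/3.8074 = 87.852 mm

87.9 mm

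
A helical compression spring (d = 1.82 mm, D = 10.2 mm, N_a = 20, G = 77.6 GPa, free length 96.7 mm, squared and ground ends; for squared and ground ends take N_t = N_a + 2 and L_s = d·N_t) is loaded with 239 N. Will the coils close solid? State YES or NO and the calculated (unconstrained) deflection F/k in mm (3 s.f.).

NO, δ = 47.7 mm

k = Gd⁴/(8D³N_a) = (77.6×10³)(1.82⁴)/(8·10.2³·20) = 5.0145 N/mm
N_t = 22; L_s = 1.82·22 = 40.04 mm; δ_solid = L₀ − L_s = 96.7 − 40.04 = 56.66 mm
δ = F/k = 239/5.0145 = 47.662 mm
δ < δ_solid → spring does not go solid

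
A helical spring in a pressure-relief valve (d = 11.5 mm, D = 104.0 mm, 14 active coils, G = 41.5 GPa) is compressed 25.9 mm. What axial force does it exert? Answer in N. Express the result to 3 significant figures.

k = Gd⁴/(8D³N_a) = (41.5×10³)(11.5⁴)/(8·104.0³·14) = 5.7613 N/mm
F = k·δ = 5.7613 × 25.9 = 149.22 N

149 N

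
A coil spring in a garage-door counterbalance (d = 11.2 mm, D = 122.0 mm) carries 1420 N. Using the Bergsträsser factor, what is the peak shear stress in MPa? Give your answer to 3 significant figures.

Spring index C = D/d = 122.0/11.2 = 10.8929
K_B = (4C+2)/(4C−3) = 45.571/40.571 = 1.1232
τ₀ = 8FD/(πd³) = 8·1420·122.0/(π·11.2³) = 1.38592e+06/4413.7 = 314 MPa
τ_max = K·τ₀ = 1.1232 × 314 = 352.7 MPa

353 MPa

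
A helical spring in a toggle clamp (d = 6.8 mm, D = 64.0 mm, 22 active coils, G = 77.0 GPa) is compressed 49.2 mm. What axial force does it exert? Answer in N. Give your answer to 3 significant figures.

176 N

k = Gd⁴/(8D³N_a) = (77.0×10³)(6.8⁴)/(8·64.0³·22) = 3.5684 N/mm
F = k·δ = 3.5684 × 49.2 = 175.57 N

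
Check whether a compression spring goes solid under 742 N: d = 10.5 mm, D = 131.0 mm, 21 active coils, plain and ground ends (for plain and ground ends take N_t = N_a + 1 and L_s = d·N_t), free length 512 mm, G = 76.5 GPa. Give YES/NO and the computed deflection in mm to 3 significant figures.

k = Gd⁴/(8D³N_a) = (76.5×10³)(10.5⁴)/(8·131.0³·21) = 2.462 N/mm
N_t = 22; L_s = 10.5·22 = 231 mm; δ_solid = L₀ − L_s = 512 − 231 = 281 mm
δ = F/k = 742/2.462 = 301.38 mm
δ ≥ δ_solid → spring goes solid

YES, δ = 301 mm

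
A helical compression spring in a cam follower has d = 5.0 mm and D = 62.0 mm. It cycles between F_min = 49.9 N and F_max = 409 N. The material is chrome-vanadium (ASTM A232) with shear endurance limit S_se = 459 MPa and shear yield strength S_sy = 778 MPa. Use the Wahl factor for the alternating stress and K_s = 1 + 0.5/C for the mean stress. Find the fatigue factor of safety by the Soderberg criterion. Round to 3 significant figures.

C = D/d = 62.0/5.0 = 12.4000; K_W = (4C−1)/(4C−4)+0.615/C = 1.1154; K_s = 1+0.5/C = 1.0403
F_a = (F_max−F_min)/2 = 179.55 N; F_m = (F_max+F_min)/2 = 229.45 N
τ_a = K_W·8F_aD/(πd³) = 1.1154 × 226.78 = 252.95 MPa
τ_m = K_s·8F_mD/(πd³) = 1.0403 × 289.81 = 301.49 MPa
Soderberg: 1/n_f = τ_a/S_se + τ_m/S_sy = 252.95/459 + 301.49/778 = 0.55109 + 0.38752 = 0.93861
n_f = 1/0.93861 = 1.065

1.07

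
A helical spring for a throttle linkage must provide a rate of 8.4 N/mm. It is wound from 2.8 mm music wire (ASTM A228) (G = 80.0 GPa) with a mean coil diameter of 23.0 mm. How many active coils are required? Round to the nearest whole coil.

N_a = Gd⁴/(8D³k) = (80.0×10³ × 2.8⁴)/(8 × 23.0³ × 8.4)
    = 4.91725e+06 / 817622 = 6.014 → 6 coils

6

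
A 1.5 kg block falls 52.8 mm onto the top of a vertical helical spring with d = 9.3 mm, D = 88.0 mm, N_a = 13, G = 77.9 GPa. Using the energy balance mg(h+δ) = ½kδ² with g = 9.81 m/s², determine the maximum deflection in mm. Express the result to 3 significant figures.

15.7 mm

k = Gd⁴/(8D³N_a) = (77.9×10³)(9.3⁴)/(8·88.0³·13) = 8.2222 N/mm
W = mg = 1.5 × 9.81 = 14.715 N
½kδ² − Wδ − Wh = 0 → δ = (W + √(W² + 2kWh))/k
δ = (14.715 + √(216.53 + 12776.5))/8.2222 = (14.715 + 113.99)/8.2222 = 15.653 mm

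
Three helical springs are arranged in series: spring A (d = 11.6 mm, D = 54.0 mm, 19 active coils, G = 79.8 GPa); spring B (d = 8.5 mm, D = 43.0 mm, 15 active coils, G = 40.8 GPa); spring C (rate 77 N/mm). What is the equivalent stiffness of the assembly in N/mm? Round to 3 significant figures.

13.5 N/mm

k_A = Gd⁴/(8D³N_a) = (79.8×10³)(11.6⁴)/(8·54.0³·19) = 60.368 N/mm
k_B = Gd⁴/(8D³N_a) = (40.8×10³)(8.5⁴)/(8·43.0³·15) = 22.323 N/mm
Series: 1/k_eq = 1/60.368 + 1/22.323 + 1/77 = 0.074349; k_eq = 13.45 N/mm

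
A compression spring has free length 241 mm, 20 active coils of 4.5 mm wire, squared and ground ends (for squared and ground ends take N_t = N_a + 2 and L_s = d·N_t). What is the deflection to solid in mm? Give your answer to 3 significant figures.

142 mm

N_t = 22; L_s = 4.5·22 = 99 mm
δ_solid = L₀ − L_s = 241 − 99 = 142 mm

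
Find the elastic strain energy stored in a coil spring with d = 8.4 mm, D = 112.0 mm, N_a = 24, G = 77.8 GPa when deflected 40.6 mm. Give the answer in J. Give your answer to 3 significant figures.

1.18 J

k = Gd⁴/(8D³N_a) = (77.8×10³)(8.4⁴)/(8·112.0³·24) = 1.436 N/mm
U = ½kδ² = 0.5 × 1.436 × 40.6² = 1183.5 N·mm = 1.1835 J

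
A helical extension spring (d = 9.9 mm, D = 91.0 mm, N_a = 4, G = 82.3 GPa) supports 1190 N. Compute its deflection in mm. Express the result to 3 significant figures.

k = Gd⁴/(8D³N_a) = (82.3×10³)(9.9⁴)/(8·91.0³·4) = 32.784 N/mm
δ = F/k = 1190 / 32.784 = 36.298 mm

36.3 mm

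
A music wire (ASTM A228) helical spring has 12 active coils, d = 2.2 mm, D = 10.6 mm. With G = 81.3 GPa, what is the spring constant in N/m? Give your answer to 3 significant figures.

16700 N/m

k = Gd⁴/(8D³N_a) = (81.3×10³ × 2.2⁴) / (8 × 10.6³ × 12)
  = 1.9045e+06 / 114338 = 16.657 N/mm = 16657 N/m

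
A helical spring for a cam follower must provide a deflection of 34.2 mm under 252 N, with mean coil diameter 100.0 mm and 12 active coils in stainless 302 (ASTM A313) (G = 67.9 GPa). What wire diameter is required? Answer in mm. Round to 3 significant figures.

10.1 mm

Required rate k = F/δ = 252/34.2 = 7.3684 N/mm
d = (8D³N_a·k / G)^(1/4) = (8·100.0³·12·7.3684 / (67.9×10³))^0.25
  = (10418)^0.25 = 10.1029 mm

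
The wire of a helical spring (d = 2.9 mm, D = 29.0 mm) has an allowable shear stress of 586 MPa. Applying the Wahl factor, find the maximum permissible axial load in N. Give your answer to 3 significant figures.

169 N

C = D/d = 29.0/2.9 = 10.0000
K_W = (4C−1)/(4C−4) + 0.615/C = 39.000/36.000 + 0.0615 = 1.1448
τ_max = K·8FD/(πd³) → F_max = τ_allow·πd³/(8DK)
F_max = 586·π·2.9³/(8·29.0·1.1448) = 44899/265.6 = 169.05 N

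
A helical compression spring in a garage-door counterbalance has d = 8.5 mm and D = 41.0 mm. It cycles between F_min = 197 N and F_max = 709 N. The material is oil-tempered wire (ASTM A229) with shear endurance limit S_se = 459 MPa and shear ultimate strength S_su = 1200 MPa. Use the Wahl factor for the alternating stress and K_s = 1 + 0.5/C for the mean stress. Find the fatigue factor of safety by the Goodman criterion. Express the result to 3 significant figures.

5.09

C = D/d = 41.0/8.5 = 4.8235; K_W = (4C−1)/(4C−4)+0.615/C = 1.3237; K_s = 1+0.5/C = 1.1037
F_a = (F_max−F_min)/2 = 256 N; F_m = (F_max+F_min)/2 = 453 N
τ_a = K_W·8F_aD/(πd³) = 1.3237 × 43.522 = 57.608 MPa
τ_m = K_s·8F_mD/(πd³) = 1.1037 × 77.013 = 84.996 MPa
Goodman: 1/n_f = τ_a/S_se + τ_m/S_su = 57.608/459 + 84.996/1200 = 0.12551 + 0.07083 = 0.19634
n_f = 1/0.19634 = 5.093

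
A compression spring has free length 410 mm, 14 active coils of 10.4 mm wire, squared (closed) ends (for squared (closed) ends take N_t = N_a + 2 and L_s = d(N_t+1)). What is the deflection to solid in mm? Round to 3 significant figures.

233 mm

N_t = 16; L_s = 10.4·17 = 176.8 mm
δ_solid = L₀ − L_s = 410 − 176.8 = 233.2 mm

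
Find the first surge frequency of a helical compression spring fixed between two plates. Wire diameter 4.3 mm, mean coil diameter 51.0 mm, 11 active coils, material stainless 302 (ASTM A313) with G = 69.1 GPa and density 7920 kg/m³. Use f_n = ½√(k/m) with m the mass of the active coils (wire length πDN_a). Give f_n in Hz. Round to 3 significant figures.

k = Gd⁴/(8D³N_a) = (69.1×10³)(4.3⁴)/(8·51.0³·11) = 2.0238 N/mm = 2023.8 N/m
Wire length L = πDN_a = π·51.0·11 = 1762.4 mm
m = ρ·(πd²/4)·L = 7920 × 14.522×10⁻⁶ m² × 1.7624 m = 0.20271 kg
f_n = ½√(k/m) = 0.5·√(2023.8/0.20271) = 0.5·√(9983.8) = 49.959 Hz

50.0 Hz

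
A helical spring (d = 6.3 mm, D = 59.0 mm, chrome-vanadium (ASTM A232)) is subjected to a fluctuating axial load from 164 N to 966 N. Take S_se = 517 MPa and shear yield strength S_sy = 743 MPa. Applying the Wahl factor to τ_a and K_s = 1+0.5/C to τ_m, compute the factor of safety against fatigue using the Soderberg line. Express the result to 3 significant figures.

0.981

C = D/d = 59.0/6.3 = 9.3651; K_W = (4C−1)/(4C−4)+0.615/C = 1.1553; K_s = 1+0.5/C = 1.0534
F_a = (F_max−F_min)/2 = 401 N; F_m = (F_max+F_min)/2 = 565 N
τ_a = K_W·8F_aD/(πd³) = 1.1553 × 240.94 = 278.37 MPa
τ_m = K_s·8F_mD/(πd³) = 1.0534 × 339.48 = 357.61 MPa
Soderberg: 1/n_f = τ_a/S_se + τ_m/S_sy = 278.37/517 + 357.61/743 = 0.53843 + 0.48130 = 1.0197
n_f = 1/1.0197 = 0.9806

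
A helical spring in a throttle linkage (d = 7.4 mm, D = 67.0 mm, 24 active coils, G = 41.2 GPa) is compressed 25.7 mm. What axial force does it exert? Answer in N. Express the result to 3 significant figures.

55.0 N

k = Gd⁴/(8D³N_a) = (41.2×10³)(7.4⁴)/(8·67.0³·24) = 2.1394 N/mm
F = k·δ = 2.1394 × 25.7 = 54.983 N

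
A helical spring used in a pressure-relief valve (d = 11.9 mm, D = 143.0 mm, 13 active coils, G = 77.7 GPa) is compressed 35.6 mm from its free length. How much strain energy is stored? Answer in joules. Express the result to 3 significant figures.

3.25 J

k = Gd⁴/(8D³N_a) = (77.7×10³)(11.9⁴)/(8·143.0³·13) = 5.1235 N/mm
U = ½kδ² = 0.5 × 5.1235 × 35.6² = 3246.7 N·mm = 3.2467 J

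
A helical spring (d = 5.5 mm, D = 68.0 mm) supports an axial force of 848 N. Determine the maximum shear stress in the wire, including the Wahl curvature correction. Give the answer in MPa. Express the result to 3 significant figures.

Spring index C = D/d = 68.0/5.5 = 12.3636
K_W = (4C−1)/(4C−4) + 0.615/C = 48.455/45.455 + 0.0497 = 1.1157
τ₀ = 8FD/(πd³) = 8·848·68.0/(π·5.5³) = 461312/522.68 = 882.59 MPa
τ_max = K·τ₀ = 1.1157 × 882.59 = 984.74 MPa

985 MPa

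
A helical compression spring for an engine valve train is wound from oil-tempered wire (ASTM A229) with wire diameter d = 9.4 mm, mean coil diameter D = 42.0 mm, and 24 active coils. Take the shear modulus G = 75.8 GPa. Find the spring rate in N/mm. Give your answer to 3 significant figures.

41.6 N/mm

k = Gd⁴/(8D³N_a) = (75.8×10³ × 9.4⁴) / (8 × 42.0³ × 24)
  = 5.91808e+08 / 1.42249e+07 = 41.604 N/mm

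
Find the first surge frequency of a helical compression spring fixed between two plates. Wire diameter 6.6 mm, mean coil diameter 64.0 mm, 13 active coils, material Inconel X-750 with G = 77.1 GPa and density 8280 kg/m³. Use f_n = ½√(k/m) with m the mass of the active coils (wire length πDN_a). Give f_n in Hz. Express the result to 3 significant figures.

42.6 Hz

k = Gd⁴/(8D³N_a) = (77.1×10³)(6.6⁴)/(8·64.0³·13) = 5.3661 N/mm = 5366.1 N/m
Wire length L = πDN_a = π·64.0·13 = 2613.8 mm
m = ρ·(πd²/4)·L = 8280 × 34.212×10⁻⁶ m² × 2.6138 m = 0.74043 kg
f_n = ½√(k/m) = 0.5·√(5366.1/0.74043) = 0.5·√(7247.3) = 42.566 Hz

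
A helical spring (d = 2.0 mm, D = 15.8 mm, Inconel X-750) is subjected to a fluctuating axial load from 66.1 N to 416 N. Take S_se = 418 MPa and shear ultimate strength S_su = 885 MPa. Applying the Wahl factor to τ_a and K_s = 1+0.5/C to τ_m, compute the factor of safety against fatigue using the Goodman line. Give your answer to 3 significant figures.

0.253

C = D/d = 15.8/2.0 = 7.9000; K_W = (4C−1)/(4C−4)+0.615/C = 1.1865; K_s = 1+0.5/C = 1.0633
F_a = (F_max−F_min)/2 = 174.95 N; F_m = (F_max+F_min)/2 = 241.05 N
τ_a = K_W·8F_aD/(πd³) = 1.1865 × 879.88 = 1044 MPa
τ_m = K_s·8F_mD/(πd³) = 1.0633 × 1212.3 = 1289 MPa
Goodman: 1/n_f = τ_a/S_se + τ_m/S_su = 1044/418 + 1289/885 = 2.49763 + 1.45654 = 3.9542
n_f = 1/3.9542 = 0.2529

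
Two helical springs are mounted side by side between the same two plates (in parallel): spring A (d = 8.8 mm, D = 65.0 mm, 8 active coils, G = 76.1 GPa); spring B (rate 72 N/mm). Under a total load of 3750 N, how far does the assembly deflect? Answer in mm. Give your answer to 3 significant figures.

k_A = Gd⁴/(8D³N_a) = (76.1×10³)(8.8⁴)/(8·65.0³·8) = 25.965 N/mm
Parallel: k_eq = 25.965 + 72 = 97.965 N/mm
δ = F/k_eq = 3750/97.965 = 38.279 mm

38.3 mm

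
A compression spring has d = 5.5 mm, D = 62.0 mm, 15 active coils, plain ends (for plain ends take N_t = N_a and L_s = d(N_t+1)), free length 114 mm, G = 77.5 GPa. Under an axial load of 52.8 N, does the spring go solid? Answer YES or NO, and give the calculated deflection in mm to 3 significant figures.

NO, δ = 21.3 mm

k = Gd⁴/(8D³N_a) = (77.5×10³)(5.5⁴)/(8·62.0³·15) = 2.4797 N/mm
N_t = 15; L_s = 5.5·16 = 88 mm; δ_solid = L₀ − L_s = 114 − 88 = 26 mm
δ = F/k = 52.8/2.4797 = 21.293 mm
δ < δ_solid → spring does not go solid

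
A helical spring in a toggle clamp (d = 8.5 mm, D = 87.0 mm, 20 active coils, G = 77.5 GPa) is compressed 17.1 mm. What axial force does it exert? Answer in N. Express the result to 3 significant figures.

k = Gd⁴/(8D³N_a) = (77.5×10³)(8.5⁴)/(8·87.0³·20) = 3.8397 N/mm
F = k·δ = 3.8397 × 17.1 = 65.659 N

65.7 N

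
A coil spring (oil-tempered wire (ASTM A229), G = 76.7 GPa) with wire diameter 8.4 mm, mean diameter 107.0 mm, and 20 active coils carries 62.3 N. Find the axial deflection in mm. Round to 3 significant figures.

k = Gd⁴/(8D³N_a) = (76.7×10³)(8.4⁴)/(8·107.0³·20) = 1.9482 N/mm
δ = F/k = 62.3 / 1.9482 = 31.978 mm

32.0 mm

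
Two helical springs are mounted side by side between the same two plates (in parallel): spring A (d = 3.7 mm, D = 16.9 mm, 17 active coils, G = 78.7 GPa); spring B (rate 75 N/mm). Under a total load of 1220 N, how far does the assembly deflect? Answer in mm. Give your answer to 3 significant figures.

k_A = Gd⁴/(8D³N_a) = (78.7×10³)(3.7⁴)/(8·16.9³·17) = 22.469 N/mm
Parallel: k_eq = 22.469 + 75 = 97.469 N/mm
δ = F/k_eq = 1220/97.469 = 12.517 mm

12.5 mm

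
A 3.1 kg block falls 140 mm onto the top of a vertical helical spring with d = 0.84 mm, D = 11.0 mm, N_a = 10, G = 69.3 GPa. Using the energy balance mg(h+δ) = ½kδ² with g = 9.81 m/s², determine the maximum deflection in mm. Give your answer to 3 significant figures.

k = Gd⁴/(8D³N_a) = (69.3×10³)(0.84⁴)/(8·11.0³·10) = 0.32403 N/mm
W = mg = 3.1 × 9.81 = 30.411 N
½kδ² − Wδ − Wh = 0 → δ = (W + √(W² + 2kWh))/k
δ = (30.411 + √(924.83 + 2759.12))/0.32403 = (30.411 + 60.696)/0.32403 = 281.17 mm

281 mm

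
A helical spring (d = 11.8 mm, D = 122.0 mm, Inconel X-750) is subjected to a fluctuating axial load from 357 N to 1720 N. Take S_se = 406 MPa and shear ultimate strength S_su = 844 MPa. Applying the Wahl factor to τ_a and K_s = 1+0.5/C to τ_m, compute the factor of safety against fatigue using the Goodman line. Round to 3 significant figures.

C = D/d = 122.0/11.8 = 10.3390; K_W = (4C−1)/(4C−4)+0.615/C = 1.1398; K_s = 1+0.5/C = 1.0484
F_a = (F_max−F_min)/2 = 681.5 N; F_m = (F_max+F_min)/2 = 1038.5 N
τ_a = K_W·8F_aD/(πd³) = 1.1398 × 128.86 = 146.87 MPa
τ_m = K_s·8F_mD/(πd³) = 1.0484 × 196.36 = 205.86 MPa
Goodman: 1/n_f = τ_a/S_se + τ_m/S_su = 146.87/406 + 205.86/844 = 0.36176 + 0.24391 = 0.60567
n_f = 1/0.60567 = 1.651

1.65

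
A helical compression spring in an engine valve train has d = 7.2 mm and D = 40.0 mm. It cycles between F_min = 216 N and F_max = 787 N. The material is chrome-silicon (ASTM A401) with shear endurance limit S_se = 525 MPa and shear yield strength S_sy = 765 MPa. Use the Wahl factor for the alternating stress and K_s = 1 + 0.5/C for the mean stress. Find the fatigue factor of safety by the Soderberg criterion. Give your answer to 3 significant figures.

C = D/d = 40.0/7.2 = 5.5556; K_W = (4C−1)/(4C−4)+0.615/C = 1.2753; K_s = 1+0.5/C = 1.0900
F_a = (F_max−F_min)/2 = 285.5 N; F_m = (F_max+F_min)/2 = 501.5 N
τ_a = K_W·8F_aD/(πd³) = 1.2753 × 77.913 = 99.365 MPa
τ_m = K_s·8F_mD/(πd³) = 1.0900 × 136.86 = 149.18 MPa
Soderberg: 1/n_f = τ_a/S_se + τ_m/S_sy = 99.365/525 + 149.18/765 = 0.18927 + 0.19500 = 0.38427
n_f = 1/0.38427 = 2.602

2.60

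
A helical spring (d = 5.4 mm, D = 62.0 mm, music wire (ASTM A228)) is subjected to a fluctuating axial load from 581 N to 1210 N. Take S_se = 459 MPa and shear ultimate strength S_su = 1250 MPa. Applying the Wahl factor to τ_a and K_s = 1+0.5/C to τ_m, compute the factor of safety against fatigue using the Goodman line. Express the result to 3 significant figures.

0.657

C = D/d = 62.0/5.4 = 11.4815; K_W = (4C−1)/(4C−4)+0.615/C = 1.1251; K_s = 1+0.5/C = 1.0435
F_a = (F_max−F_min)/2 = 314.5 N; F_m = (F_max+F_min)/2 = 895.5 N
τ_a = K_W·8F_aD/(πd³) = 1.1251 × 315.33 = 354.79 MPa
τ_m = K_s·8F_mD/(πd³) = 1.0435 × 897.88 = 936.98 MPa
Goodman: 1/n_f = τ_a/S_se + τ_m/S_su = 354.79/459 + 936.98/1250 = 0.77296 + 0.74958 = 1.5225
n_f = 1/1.5225 = 0.6568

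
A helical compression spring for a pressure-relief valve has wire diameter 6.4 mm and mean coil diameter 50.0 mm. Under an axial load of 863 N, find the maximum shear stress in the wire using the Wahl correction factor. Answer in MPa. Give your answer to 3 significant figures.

498 MPa

Spring index C = D/d = 50.0/6.4 = 7.8125
K_W = (4C−1)/(4C−4) + 0.615/C = 30.250/27.250 + 0.0787 = 1.1888
τ₀ = 8FD/(πd³) = 8·863·50.0/(π·6.4³) = 345200/823.55 = 419.16 MPa
τ_max = K·τ₀ = 1.1888 × 419.16 = 498.3 MPa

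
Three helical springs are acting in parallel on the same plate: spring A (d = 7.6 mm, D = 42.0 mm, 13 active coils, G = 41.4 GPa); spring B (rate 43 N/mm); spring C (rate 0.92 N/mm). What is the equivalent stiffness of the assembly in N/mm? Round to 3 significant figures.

61.8 N/mm

k_A = Gd⁴/(8D³N_a) = (41.4×10³)(7.6⁴)/(8·42.0³·13) = 17.926 N/mm
Parallel: k_eq = 17.926 + 43 + 0.92 = 61.846 N/mm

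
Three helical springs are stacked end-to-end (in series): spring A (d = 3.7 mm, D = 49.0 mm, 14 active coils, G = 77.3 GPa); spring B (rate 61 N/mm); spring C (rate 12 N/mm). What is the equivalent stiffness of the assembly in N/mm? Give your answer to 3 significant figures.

k_A = Gd⁴/(8D³N_a) = (77.3×10³)(3.7⁴)/(8·49.0³·14) = 1.0995 N/mm
Series: 1/k_eq = 1/1.0995 + 1/61 + 1/12 = 1.0093; k_eq = 0.99082 N/mm

0.991 N/mm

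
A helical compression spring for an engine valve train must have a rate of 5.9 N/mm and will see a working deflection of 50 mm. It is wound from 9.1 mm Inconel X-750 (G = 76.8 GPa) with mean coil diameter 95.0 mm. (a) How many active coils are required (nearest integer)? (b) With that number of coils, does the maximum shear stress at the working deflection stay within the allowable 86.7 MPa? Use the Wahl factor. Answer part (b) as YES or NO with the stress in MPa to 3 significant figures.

N_a = Gd⁴/(8D³k) = (76.8×10³)(9.1⁴)/(8·95.0³·5.9) = 13.01 → N_a = 13
Actual rate k = Gd⁴/(8D³·13) = 5.9064 N/mm
Working load F = kδ = 5.9064·50 = 295.32 N
C = 95.0/9.1 = 10.4396; K_W = (4C−1)/(4C−4)+0.615/C = 1.1384
τ_max = K_W·8FD/(πd³) = 1.1384·94.805 = 107.92 MPa
τ_max > 86.7 MPa → exceeds allowable

(a) 13 coils; (b) NO, τ_max = 108 MPa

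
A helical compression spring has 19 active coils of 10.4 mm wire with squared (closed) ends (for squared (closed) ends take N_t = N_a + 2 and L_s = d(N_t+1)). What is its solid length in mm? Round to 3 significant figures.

squared (closed) ends: N_t = N_a + 2 = 19 + 2 = 21
L_s = d·(N_t+1) = 10.4 × 22 = 228.8 mm

229 mm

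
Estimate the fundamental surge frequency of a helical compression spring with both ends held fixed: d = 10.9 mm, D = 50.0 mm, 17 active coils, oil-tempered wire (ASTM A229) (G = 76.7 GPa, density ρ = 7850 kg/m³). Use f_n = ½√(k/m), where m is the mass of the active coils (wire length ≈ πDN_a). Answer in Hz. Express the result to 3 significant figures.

k = Gd⁴/(8D³N_a) = (76.7×10³)(10.9⁴)/(8·50.0³·17) = 63.687 N/mm = 63687 N/m
Wire length L = πDN_a = π·50.0·17 = 2670.4 mm
m = ρ·(πd²/4)·L = 7850 × 93.313×10⁻⁶ m² × 2.6704 m = 1.9561 kg
f_n = ½√(k/m) = 0.5·√(63687/1.9561) = 0.5·√(32559) = 90.221 Hz

90.2 Hz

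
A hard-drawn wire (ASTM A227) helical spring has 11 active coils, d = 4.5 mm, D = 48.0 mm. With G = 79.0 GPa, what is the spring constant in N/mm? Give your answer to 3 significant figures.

3.33 N/mm

k = Gd⁴/(8D³N_a) = (79.0×10³ × 4.5⁴) / (8 × 48.0³ × 11)
  = 3.23949e+07 / 9.7321e+06 = 3.3287 N/mm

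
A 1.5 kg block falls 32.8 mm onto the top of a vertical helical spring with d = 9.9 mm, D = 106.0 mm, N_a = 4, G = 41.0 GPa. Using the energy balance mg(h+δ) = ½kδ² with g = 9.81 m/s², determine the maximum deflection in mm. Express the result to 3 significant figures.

11.2 mm

k = Gd⁴/(8D³N_a) = (41.0×10³)(9.9⁴)/(8·106.0³·4) = 10.334 N/mm
W = mg = 1.5 × 9.81 = 14.715 N
½kδ² − Wδ − Wh = 0 → δ = (W + √(W² + 2kWh))/k
δ = (14.715 + √(216.53 + 9975.19))/10.334 = (14.715 + 100.95)/10.334 = 11.193 mm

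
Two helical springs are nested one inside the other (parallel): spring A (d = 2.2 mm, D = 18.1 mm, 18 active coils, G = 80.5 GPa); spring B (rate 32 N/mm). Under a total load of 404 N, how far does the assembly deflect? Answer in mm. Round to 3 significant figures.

k_A = Gd⁴/(8D³N_a) = (80.5×10³)(2.2⁴)/(8·18.1³·18) = 2.2085 N/mm
Parallel: k_eq = 2.2085 + 32 = 34.208 N/mm
δ = F/k_eq = 404/34.208 = 11.81 mm

11.8 mm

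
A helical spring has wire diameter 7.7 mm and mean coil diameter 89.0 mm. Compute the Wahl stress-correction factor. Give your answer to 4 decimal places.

C = D/d = 89.0/7.7 = 11.5584
K_W = (4C−1)/(4C−4) + 0.615/C = 45.234/42.234 + 0.0532 = 1.1242

1.1242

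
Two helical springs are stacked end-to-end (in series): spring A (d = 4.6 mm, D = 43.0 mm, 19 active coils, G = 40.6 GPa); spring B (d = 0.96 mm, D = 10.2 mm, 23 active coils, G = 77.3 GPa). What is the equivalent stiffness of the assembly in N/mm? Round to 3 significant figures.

0.275 N/mm

k_A = Gd⁴/(8D³N_a) = (40.6×10³)(4.6⁴)/(8·43.0³·19) = 1.5042 N/mm
k_B = Gd⁴/(8D³N_a) = (77.3×10³)(0.96⁴)/(8·10.2³·23) = 0.33624 N/mm
Series: 1/k_eq = 1/1.5042 + 1/0.33624 = 3.6389; k_eq = 0.27481 N/mm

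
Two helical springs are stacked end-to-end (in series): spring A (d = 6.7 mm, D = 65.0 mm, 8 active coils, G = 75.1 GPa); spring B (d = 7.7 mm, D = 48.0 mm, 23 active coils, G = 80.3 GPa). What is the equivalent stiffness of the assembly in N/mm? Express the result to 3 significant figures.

5.31 N/mm

k_A = Gd⁴/(8D³N_a) = (75.1×10³)(6.7⁴)/(8·65.0³·8) = 8.6103 N/mm
k_B = Gd⁴/(8D³N_a) = (80.3×10³)(7.7⁴)/(8·48.0³·23) = 13.872 N/mm
Series: 1/k_eq = 1/8.6103 + 1/13.872 = 0.18823; k_eq = 5.3127 N/mm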